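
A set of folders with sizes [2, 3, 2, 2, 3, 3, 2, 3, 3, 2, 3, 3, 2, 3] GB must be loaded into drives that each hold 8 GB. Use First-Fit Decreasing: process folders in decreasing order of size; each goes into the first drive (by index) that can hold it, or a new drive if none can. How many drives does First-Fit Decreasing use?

5 drives

Sorted descending: 3, 3, 3, 3, 3, 3, 3, 3, 2, 2, 2, 2, 2, 2.
drive 1: place 3 GB, 5 GB left
drive 1: place 3 GB, 2 GB left
drive 2: place 3 GB, 5 GB left
drive 2: place 3 GB, 2 GB left
drive 3: place 3 GB, 5 GB left
drive 3: place 3 GB, 2 GB left
drive 4: place 3 GB, 5 GB left
drive 4: place 3 GB, 2 GB left
drive 1: place 2 GB, 0 GB left
drive 2: place 2 GB, 0 GB left
drive 3: place 2 GB, 0 GB left
drive 4: place 2 GB, 0 GB left
drive 5: place 2 GB, 6 GB left
drive 5: place 2 GB, 4 GB left
Final drives: [3,3,2] [3,3,2] [3,3,2] [3,3,2] [2,2].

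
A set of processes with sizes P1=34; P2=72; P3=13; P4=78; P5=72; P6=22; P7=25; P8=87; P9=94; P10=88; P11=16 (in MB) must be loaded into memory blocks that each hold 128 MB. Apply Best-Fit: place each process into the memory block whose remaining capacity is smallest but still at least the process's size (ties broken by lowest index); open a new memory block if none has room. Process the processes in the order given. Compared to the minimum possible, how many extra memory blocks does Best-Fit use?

Best-Fit: [34,72,13] [78,22,25] [72] [87] [94,16] [88] → 6 memory blocks.
6 processes exceed 64 MB (half the capacity), and no two of those can share a memory block, so at least 6 memory blocks are needed.
So 6 is already optimal.

0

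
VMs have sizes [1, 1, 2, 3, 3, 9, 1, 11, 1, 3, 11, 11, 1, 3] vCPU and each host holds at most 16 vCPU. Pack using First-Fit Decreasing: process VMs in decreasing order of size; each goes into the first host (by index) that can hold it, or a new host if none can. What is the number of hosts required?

Sorted descending: 11, 11, 11, 9, 3, 3, 3, 3, 2, 1, 1, 1, 1, 1.
host 1: place 11 vCPU, 5 vCPU left
host 2: place 11 vCPU, 5 vCPU left
host 3: place 11 vCPU, 5 vCPU left
host 4: place 9 vCPU, 7 vCPU left
host 1: place 3 vCPU, 2 vCPU left
host 2: place 3 vCPU, 2 vCPU left
host 3: place 3 vCPU, 2 vCPU left
host 4: place 3 vCPU, 4 vCPU left
host 1: place 2 vCPU, 0 vCPU left
host 2: place 1 vCPU, 1 vCPU left
host 2: place 1 vCPU, 0 vCPU left
host 3: place 1 vCPU, 1 vCPU left
host 3: place 1 vCPU, 0 vCPU left
host 4: place 1 vCPU, 3 vCPU left

4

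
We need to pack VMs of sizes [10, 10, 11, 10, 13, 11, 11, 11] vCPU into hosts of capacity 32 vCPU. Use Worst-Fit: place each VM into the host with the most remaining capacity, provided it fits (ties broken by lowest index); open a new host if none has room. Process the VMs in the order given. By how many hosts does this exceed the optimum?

1

Worst-Fit: [10,10,11] [10,13] [11,11] [11] → 4 hosts.
Total size 87 vCPU; any packing needs at least ⌈87/32⌉ = 3 hosts.
An optimal packing achieves that bound: [13,11] [11,11,10] [11,10,10] → 3 hosts.
Excess: 4 − 3 = 1.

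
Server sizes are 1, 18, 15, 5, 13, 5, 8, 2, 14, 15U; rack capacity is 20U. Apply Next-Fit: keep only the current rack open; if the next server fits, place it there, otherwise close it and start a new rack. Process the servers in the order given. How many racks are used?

Put 1U in rack 1; 19U remain.
Put 18U in rack 1; 1U remain.
Put 15U in rack 2; 5U remain.
Put 5U in rack 2; 0U remain.
Put 13U in rack 3; 7U remain.
Put 5U in rack 3; 2U remain.
Put 8U in rack 4; 12U remain.
Put 2U in rack 4; 10U remain.
Put 14U in rack 5; 6U remain.
Put 15U in rack 6; 5U remain.

6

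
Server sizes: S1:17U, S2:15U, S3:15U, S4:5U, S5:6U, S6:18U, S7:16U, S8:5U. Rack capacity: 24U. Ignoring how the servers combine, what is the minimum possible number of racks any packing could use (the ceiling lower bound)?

Total size = 17 + 15 + 15 + 5 + 6 + 18 + 16 + 5 = 97U.
⌈97 / 24⌉ = 5.

5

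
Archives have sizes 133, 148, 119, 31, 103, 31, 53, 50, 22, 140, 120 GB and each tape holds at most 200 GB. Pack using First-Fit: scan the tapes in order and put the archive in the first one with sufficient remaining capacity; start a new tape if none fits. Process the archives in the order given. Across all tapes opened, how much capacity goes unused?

133 GB → tape 1 (remaining 67 GB)
148 GB → tape 2 (remaining 52 GB)
119 GB → tape 3 (remaining 81 GB)
31 GB → tape 1 (remaining 36 GB)
103 GB → tape 4 (remaining 97 GB)
31 GB → tape 1 (remaining 5 GB)
53 GB → tape 3 (remaining 28 GB)
50 GB → tape 2 (remaining 2 GB)
22 GB → tape 3 (remaining 6 GB)
140 GB → tape 5 (remaining 60 GB)
120 GB → tape 6 (remaining 80 GB)
6 tapes × 200 GB = 1200 GB; used 950 GB; unused 250 GB.

250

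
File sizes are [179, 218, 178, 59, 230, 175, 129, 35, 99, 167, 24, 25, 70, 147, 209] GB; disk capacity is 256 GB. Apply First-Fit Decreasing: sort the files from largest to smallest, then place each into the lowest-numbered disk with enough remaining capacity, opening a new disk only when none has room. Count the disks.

Sorted descending: 230, 218, 209, 179, 178, 175, 167, 147, 129, 99, 70, 59, 35, 25, 24.
disk 1: place 230 GB, 26 GB left
disk 2: place 218 GB, 38 GB left
disk 3: place 209 GB, 47 GB left
disk 4: place 179 GB, 77 GB left
disk 5: place 178 GB, 78 GB left
disk 6: place 175 GB, 81 GB left
disk 7: place 167 GB, 89 GB left
disk 8: place 147 GB, 109 GB left
disk 9: place 129 GB, 127 GB left
disk 8: place 99 GB, 10 GB left
disk 4: place 70 GB, 7 GB left
disk 5: place 59 GB, 19 GB left
disk 2: place 35 GB, 3 GB left
disk 1: place 25 GB, 1 GB left
disk 3: place 24 GB, 23 GB left

9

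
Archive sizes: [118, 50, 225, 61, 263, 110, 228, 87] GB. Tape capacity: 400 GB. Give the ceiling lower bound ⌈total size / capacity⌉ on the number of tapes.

Total size = 118 + 50 + 225 + 61 + 263 + 110 + 228 + 87 = 1142 GB.
⌈1142 / 400⌉ = 3.

3 tapes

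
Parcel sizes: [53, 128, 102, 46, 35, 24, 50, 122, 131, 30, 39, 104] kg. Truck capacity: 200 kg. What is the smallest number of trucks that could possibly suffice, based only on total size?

5

Total size = 53 + 128 + 102 + 46 + 35 + 24 + 50 + 122 + 131 + 30 + 39 + 104 = 864 kg.
⌈864 / 200⌉ = 5.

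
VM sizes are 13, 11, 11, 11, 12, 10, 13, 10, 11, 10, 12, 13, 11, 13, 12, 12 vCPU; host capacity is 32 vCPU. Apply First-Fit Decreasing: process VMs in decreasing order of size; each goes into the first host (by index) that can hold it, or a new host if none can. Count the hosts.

7 hosts

Sorted descending: 13, 13, 13, 13, 12, 12, 12, 12, 11, 11, 11, 11, 11, 10, 10, 10.
Put 13 vCPU in host 1; 19 vCPU remain.
Put 13 vCPU in host 1; 6 vCPU remain.
Put 13 vCPU in host 2; 19 vCPU remain.
Put 13 vCPU in host 2; 6 vCPU remain.
Put 12 vCPU in host 3; 20 vCPU remain.
Put 12 vCPU in host 3; 8 vCPU remain.
Put 12 vCPU in host 4; 20 vCPU remain.
Put 12 vCPU in host 4; 8 vCPU remain.
Put 11 vCPU in host 5; 21 vCPU remain.
Put 11 vCPU in host 5; 10 vCPU remain.
Put 11 vCPU in host 6; 21 vCPU remain.
Put 11 vCPU in host 6; 10 vCPU remain.
Put 11 vCPU in host 7; 21 vCPU remain.
Put 10 vCPU in host 5; 0 vCPU remain.
Put 10 vCPU in host 6; 0 vCPU remain.
Put 10 vCPU in host 7; 11 vCPU remain.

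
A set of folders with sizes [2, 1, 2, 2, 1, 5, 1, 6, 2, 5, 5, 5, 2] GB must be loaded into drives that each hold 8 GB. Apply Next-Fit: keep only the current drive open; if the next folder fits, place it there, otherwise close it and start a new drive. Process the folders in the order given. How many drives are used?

Put 2 GB in drive 1; 6 GB remain.
Put 1 GB in drive 1; 5 GB remain.
Put 2 GB in drive 1; 3 GB remain.
Put 2 GB in drive 1; 1 GB remain.
Put 1 GB in drive 1; 0 GB remain.
Put 5 GB in drive 2; 3 GB remain.
Put 1 GB in drive 2; 2 GB remain.
Put 6 GB in drive 3; 2 GB remain.
Put 2 GB in drive 3; 0 GB remain.
Put 5 GB in drive 4; 3 GB remain.
Put 5 GB in drive 5; 3 GB remain.
Put 5 GB in drive 6; 3 GB remain.
Put 2 GB in drive 6; 1 GB remain.

6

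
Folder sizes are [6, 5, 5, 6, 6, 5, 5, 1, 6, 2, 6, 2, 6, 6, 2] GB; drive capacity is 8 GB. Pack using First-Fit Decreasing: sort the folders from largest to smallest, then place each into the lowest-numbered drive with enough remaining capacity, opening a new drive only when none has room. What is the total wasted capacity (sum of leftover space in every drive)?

Sorted descending: 6, 6, 6, 6, 6, 6, 6, 5, 5, 5, 5, 2, 2, 2, 1.
Put 6 GB in drive 1; 2 GB remain.
Put 6 GB in drive 2; 2 GB remain.
Put 6 GB in drive 3; 2 GB remain.
Put 6 GB in drive 4; 2 GB remain.
Put 6 GB in drive 5; 2 GB remain.
Put 6 GB in drive 6; 2 GB remain.
Put 6 GB in drive 7; 2 GB remain.
Put 5 GB in drive 8; 3 GB remain.
Put 5 GB in drive 9; 3 GB remain.
Put 5 GB in drive 10; 3 GB remain.
Put 5 GB in drive 11; 3 GB remain.
Put 2 GB in drive 1; 0 GB remain.
Put 2 GB in drive 2; 0 GB remain.
Put 2 GB in drive 3; 0 GB remain.
Put 1 GB in drive 4; 1 GB remain.
11 drives × 8 GB = 88 GB; used 69 GB; unused 19 GB.

19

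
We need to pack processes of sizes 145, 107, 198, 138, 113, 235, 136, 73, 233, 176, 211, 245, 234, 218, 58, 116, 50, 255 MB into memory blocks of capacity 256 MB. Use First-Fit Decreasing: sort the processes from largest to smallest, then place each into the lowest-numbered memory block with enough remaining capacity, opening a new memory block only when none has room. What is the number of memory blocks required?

Sorted descending: 255, 245, 235, 234, 233, 218, 211, 198, 176, 145, 138, 136, 116, 113, 107, 73, 58, 50.
Put 255 MB in memory block 1; 1 MB remain.
Put 245 MB in memory block 2; 11 MB remain.
Put 235 MB in memory block 3; 21 MB remain.
Put 234 MB in memory block 4; 22 MB remain.
Put 233 MB in memory block 5; 23 MB remain.
Put 218 MB in memory block 6; 38 MB remain.
Put 211 MB in memory block 7; 45 MB remain.
Put 198 MB in memory block 8; 58 MB remain.
Put 176 MB in memory block 9; 80 MB remain.
Put 145 MB in memory block 10; 111 MB remain.
Put 138 MB in memory block 11; 118 MB remain.
Put 136 MB in memory block 12; 120 MB remain.
Put 116 MB in memory block 11; 2 MB remain.
Put 113 MB in memory block 12; 7 MB remain.
Put 107 MB in memory block 10; 4 MB remain.
Put 73 MB in memory block 9; 7 MB remain.
Put 58 MB in memory block 8; 0 MB remain.
Put 50 MB in memory block 13; 206 MB remain.

13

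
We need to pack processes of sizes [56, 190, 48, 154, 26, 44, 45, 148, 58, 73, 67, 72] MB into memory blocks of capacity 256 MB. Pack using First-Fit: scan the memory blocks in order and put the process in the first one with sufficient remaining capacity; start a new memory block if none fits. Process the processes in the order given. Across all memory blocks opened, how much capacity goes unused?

memory block 1: place 56 MB, 200 MB left
memory block 1: place 190 MB, 10 MB left
memory block 2: place 48 MB, 208 MB left
memory block 2: place 154 MB, 54 MB left
memory block 2: place 26 MB, 28 MB left
memory block 3: place 44 MB, 212 MB left
memory block 3: place 45 MB, 167 MB left
memory block 3: place 148 MB, 19 MB left
memory block 4: place 58 MB, 198 MB left
memory block 4: place 73 MB, 125 MB left
memory block 4: place 67 MB, 58 MB left
memory block 5: place 72 MB, 184 MB left
5 memory blocks × 256 MB = 1280 MB; used 981 MB; unused 299 MB.

299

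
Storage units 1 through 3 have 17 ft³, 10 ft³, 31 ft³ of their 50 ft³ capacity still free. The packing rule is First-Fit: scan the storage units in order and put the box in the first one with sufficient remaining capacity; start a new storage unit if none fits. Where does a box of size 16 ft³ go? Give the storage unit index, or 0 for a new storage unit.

Storage units with room: storage unit 1 (17 ft³), storage unit 3 (31 ft³).
The first with room is storage unit 1.

1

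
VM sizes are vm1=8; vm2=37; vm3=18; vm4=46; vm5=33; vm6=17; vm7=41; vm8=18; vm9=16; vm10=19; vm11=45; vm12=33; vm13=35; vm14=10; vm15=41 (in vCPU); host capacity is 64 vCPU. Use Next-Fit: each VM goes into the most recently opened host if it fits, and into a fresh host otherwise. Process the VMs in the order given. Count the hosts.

9

Put vm1 (8 vCPU) in host 1; 56 vCPU remain.
Put vm2 (37 vCPU) in host 1; 19 vCPU remain.
Put vm3 (18 vCPU) in host 1; 1 vCPU remain.
Put vm4 (46 vCPU) in host 2; 18 vCPU remain.
Put vm5 (33 vCPU) in host 3; 31 vCPU remain.
Put vm6 (17 vCPU) in host 3; 14 vCPU remain.
Put vm7 (41 vCPU) in host 4; 23 vCPU remain.
Put vm8 (18 vCPU) in host 4; 5 vCPU remain.
Put vm9 (16 vCPU) in host 5; 48 vCPU remain.
Put vm10 (19 vCPU) in host 5; 29 vCPU remain.
Put vm11 (45 vCPU) in host 6; 19 vCPU remain.
Put vm12 (33 vCPU) in host 7; 31 vCPU remain.
Put vm13 (35 vCPU) in host 8; 29 vCPU remain.
Put vm14 (10 vCPU) in host 8; 19 vCPU remain.
Put vm15 (41 vCPU) in host 9; 23 vCPU remain.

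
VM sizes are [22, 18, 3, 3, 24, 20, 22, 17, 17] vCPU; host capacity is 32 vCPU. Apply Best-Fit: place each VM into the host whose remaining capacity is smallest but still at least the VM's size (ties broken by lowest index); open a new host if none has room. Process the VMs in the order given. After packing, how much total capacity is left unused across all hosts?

Put 22 vCPU in host 1; 10 vCPU remain.
Put 18 vCPU in host 2; 14 vCPU remain.
Put 3 vCPU in host 1; 7 vCPU remain.
Put 3 vCPU in host 1; 4 vCPU remain.
Put 24 vCPU in host 3; 8 vCPU remain.
Put 20 vCPU in host 4; 12 vCPU remain.
Put 22 vCPU in host 5; 10 vCPU remain.
Put 17 vCPU in host 6; 15 vCPU remain.
Put 17 vCPU in host 7; 15 vCPU remain.
7 hosts × 32 vCPU = 224 vCPU; used 146 vCPU; unused 78 vCPU.

78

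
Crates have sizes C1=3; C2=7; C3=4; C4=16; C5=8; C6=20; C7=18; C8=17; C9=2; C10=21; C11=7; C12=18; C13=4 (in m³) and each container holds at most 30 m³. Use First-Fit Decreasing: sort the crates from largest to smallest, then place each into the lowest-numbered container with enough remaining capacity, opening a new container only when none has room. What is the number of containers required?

6

Sorted descending: 21, 20, 18, 18, 17, 16, 8, 7, 7, 4, 4, 3, 2.
Put 21 m³ in container 1; 9 m³ remain.
Put 20 m³ in container 2; 10 m³ remain.
Put 18 m³ in container 3; 12 m³ remain.
Put 18 m³ in container 4; 12 m³ remain.
Put 17 m³ in container 5; 13 m³ remain.
Put 16 m³ in container 6; 14 m³ remain.
Put 8 m³ in container 1; 1 m³ remain.
Put 7 m³ in container 2; 3 m³ remain.
Put 7 m³ in container 3; 5 m³ remain.
Put 4 m³ in container 3; 1 m³ remain.
Put 4 m³ in container 4; 8 m³ remain.
Put 3 m³ in container 2; 0 m³ remain.
Put 2 m³ in container 4; 6 m³ remain.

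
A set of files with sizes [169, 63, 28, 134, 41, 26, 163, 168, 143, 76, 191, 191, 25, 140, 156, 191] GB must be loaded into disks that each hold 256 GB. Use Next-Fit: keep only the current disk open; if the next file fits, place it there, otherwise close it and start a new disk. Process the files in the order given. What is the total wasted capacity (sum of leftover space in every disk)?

169 GB → disk 1 (remaining 87 GB)
63 GB → disk 1 (remaining 24 GB)
28 GB → disk 2 (remaining 228 GB)
134 GB → disk 2 (remaining 94 GB)
41 GB → disk 2 (remaining 53 GB)
26 GB → disk 2 (remaining 27 GB)
163 GB → disk 3 (remaining 93 GB)
168 GB → disk 4 (remaining 88 GB)
143 GB → disk 5 (remaining 113 GB)
76 GB → disk 5 (remaining 37 GB)
191 GB → disk 6 (remaining 65 GB)
191 GB → disk 7 (remaining 65 GB)
25 GB → disk 7 (remaining 40 GB)
140 GB → disk 8 (remaining 116 GB)
156 GB → disk 9 (remaining 100 GB)
191 GB → disk 10 (remaining 65 GB)
10 disks × 256 GB = 2560 GB; used 1905 GB; unused 655 GB.

655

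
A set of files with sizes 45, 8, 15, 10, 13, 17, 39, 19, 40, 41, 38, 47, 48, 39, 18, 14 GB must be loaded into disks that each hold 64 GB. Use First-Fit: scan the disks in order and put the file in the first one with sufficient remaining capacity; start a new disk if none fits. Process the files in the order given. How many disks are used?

45 GB → disk 1 (remaining 19 GB)
8 GB → disk 1 (remaining 11 GB)
15 GB → disk 2 (remaining 49 GB)
10 GB → disk 1 (remaining 1 GB)
13 GB → disk 2 (remaining 36 GB)
17 GB → disk 2 (remaining 19 GB)
39 GB → disk 3 (remaining 25 GB)
19 GB → disk 2 (remaining 0 GB)
40 GB → disk 4 (remaining 24 GB)
41 GB → disk 5 (remaining 23 GB)
38 GB → disk 6 (remaining 26 GB)
47 GB → disk 7 (remaining 17 GB)
48 GB → disk 8 (remaining 16 GB)
39 GB → disk 9 (remaining 25 GB)
18 GB → disk 3 (remaining 7 GB)
14 GB → disk 4 (remaining 10 GB)

9 disks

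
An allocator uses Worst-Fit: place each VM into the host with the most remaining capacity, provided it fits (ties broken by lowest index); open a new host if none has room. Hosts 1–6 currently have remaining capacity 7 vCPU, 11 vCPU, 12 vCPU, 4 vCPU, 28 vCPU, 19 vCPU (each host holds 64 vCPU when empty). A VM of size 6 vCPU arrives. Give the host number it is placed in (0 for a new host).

5

Hosts with room: host 1 (7 vCPU), host 2 (11 vCPU), host 3 (12 vCPU), host 5 (28 vCPU), host 6 (19 vCPU).
Most room is host 5 with 28 vCPU free.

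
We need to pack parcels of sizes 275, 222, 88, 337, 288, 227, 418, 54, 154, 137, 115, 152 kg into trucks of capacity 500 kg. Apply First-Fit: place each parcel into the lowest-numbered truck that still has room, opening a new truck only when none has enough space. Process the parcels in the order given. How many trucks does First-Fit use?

truck 1: place 275 kg, 225 kg left
truck 1: place 222 kg, 3 kg left
truck 2: place 88 kg, 412 kg left
truck 2: place 337 kg, 75 kg left
truck 3: place 288 kg, 212 kg left
truck 4: place 227 kg, 273 kg left
truck 5: place 418 kg, 82 kg left
truck 2: place 54 kg, 21 kg left
truck 3: place 154 kg, 58 kg left
truck 4: place 137 kg, 136 kg left
truck 4: place 115 kg, 21 kg left
truck 6: place 152 kg, 348 kg left
Final trucks: [275,222] [88,337,54] [288,154] [227,137,115] [418] [152].

6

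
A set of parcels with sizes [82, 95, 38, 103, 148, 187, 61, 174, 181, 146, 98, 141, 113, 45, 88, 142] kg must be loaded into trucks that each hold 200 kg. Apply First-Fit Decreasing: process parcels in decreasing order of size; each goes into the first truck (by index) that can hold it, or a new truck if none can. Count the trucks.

Sorted descending: 187, 181, 174, 148, 146, 142, 141, 113, 103, 98, 95, 88, 82, 61, 45, 38.
truck 1: place 187 kg, 13 kg left
truck 2: place 181 kg, 19 kg left
truck 3: place 174 kg, 26 kg left
truck 4: place 148 kg, 52 kg left
truck 5: place 146 kg, 54 kg left
truck 6: place 142 kg, 58 kg left
truck 7: place 141 kg, 59 kg left
truck 8: place 113 kg, 87 kg left
truck 9: place 103 kg, 97 kg left
truck 10: place 98 kg, 102 kg left
truck 9: place 95 kg, 2 kg left
truck 10: place 88 kg, 14 kg left
truck 8: place 82 kg, 5 kg left
truck 11: place 61 kg, 139 kg left
truck 4: place 45 kg, 7 kg left
truck 5: place 38 kg, 16 kg left
Final trucks: [187] [181] [174] [148,45] [146,38] [142] [141] [113,82] [103,95] [98,88] [61].

11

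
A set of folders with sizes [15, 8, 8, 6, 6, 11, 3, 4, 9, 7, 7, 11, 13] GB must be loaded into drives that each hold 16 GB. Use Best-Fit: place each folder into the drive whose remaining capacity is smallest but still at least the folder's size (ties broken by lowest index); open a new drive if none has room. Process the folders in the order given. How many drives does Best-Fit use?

8

15 GB → drive 1 (remaining 1 GB)
8 GB → drive 2 (remaining 8 GB)
8 GB → drive 2 (remaining 0 GB)
6 GB → drive 3 (remaining 10 GB)
6 GB → drive 3 (remaining 4 GB)
11 GB → drive 4 (remaining 5 GB)
3 GB → drive 3 (remaining 1 GB)
4 GB → drive 4 (remaining 1 GB)
9 GB → drive 5 (remaining 7 GB)
7 GB → drive 5 (remaining 0 GB)
7 GB → drive 6 (remaining 9 GB)
11 GB → drive 7 (remaining 5 GB)
13 GB → drive 8 (remaining 3 GB)
Final drives: [15] [8,8] [6,6,3] [11,4] [9,7] [7] [11] [13].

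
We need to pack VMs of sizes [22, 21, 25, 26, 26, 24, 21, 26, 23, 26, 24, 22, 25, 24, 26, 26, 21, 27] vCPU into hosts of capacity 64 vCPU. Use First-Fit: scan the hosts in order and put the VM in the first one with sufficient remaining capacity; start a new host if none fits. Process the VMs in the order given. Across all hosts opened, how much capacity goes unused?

host 1: place 22 vCPU, 42 vCPU left
host 1: place 21 vCPU, 21 vCPU left
host 2: place 25 vCPU, 39 vCPU left
host 2: place 26 vCPU, 13 vCPU left
host 3: place 26 vCPU, 38 vCPU left
host 3: place 24 vCPU, 14 vCPU left
host 1: place 21 vCPU, 0 vCPU left
host 4: place 26 vCPU, 38 vCPU left
host 4: place 23 vCPU, 15 vCPU left
host 5: place 26 vCPU, 38 vCPU left
host 5: place 24 vCPU, 14 vCPU left
host 6: place 22 vCPU, 42 vCPU left
host 6: place 25 vCPU, 17 vCPU left
host 7: place 24 vCPU, 40 vCPU left
host 7: place 26 vCPU, 14 vCPU left
host 8: place 26 vCPU, 38 vCPU left
host 8: place 21 vCPU, 17 vCPU left
host 9: place 27 vCPU, 37 vCPU left
9 hosts × 64 vCPU = 576 vCPU; used 435 vCPU; unused 141 vCPU.

141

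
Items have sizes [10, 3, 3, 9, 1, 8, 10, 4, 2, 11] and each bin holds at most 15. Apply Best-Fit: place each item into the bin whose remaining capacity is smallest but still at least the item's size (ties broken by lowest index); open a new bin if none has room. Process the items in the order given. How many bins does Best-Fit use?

bin 1: place 10, 5 left
bin 1: place 3, 2 left
bin 2: place 3, 12 left
bin 2: place 9, 3 left
bin 1: place 1, 1 left
bin 3: place 8, 7 left
bin 4: place 10, 5 left
bin 4: place 4, 1 left
bin 2: place 2, 1 left
bin 5: place 11, 4 left
Final bins: [10,3,1] [3,9,2] [8] [10,4] [11].

5 bins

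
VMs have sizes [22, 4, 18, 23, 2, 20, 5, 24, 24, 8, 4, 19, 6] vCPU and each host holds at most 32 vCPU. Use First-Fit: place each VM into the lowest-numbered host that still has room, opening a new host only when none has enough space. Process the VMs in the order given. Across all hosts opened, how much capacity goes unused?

Put 22 vCPU in host 1; 10 vCPU remain.
Put 4 vCPU in host 1; 6 vCPU remain.
Put 18 vCPU in host 2; 14 vCPU remain.
Put 23 vCPU in host 3; 9 vCPU remain.
Put 2 vCPU in host 1; 4 vCPU remain.
Put 20 vCPU in host 4; 12 vCPU remain.
Put 5 vCPU in host 2; 9 vCPU remain.
Put 24 vCPU in host 5; 8 vCPU remain.
Put 24 vCPU in host 6; 8 vCPU remain.
Put 8 vCPU in host 2; 1 vCPU remain.
Put 4 vCPU in host 1; 0 vCPU remain.
Put 19 vCPU in host 7; 13 vCPU remain.
Put 6 vCPU in host 3; 3 vCPU remain.
7 hosts × 32 vCPU = 224 vCPU; used 179 vCPU; unused 45 vCPU.

45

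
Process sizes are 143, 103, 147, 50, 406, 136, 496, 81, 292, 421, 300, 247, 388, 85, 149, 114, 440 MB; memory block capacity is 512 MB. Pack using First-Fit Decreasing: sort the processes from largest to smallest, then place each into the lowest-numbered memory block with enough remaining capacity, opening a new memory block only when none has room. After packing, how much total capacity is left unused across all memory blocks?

Sorted descending: 496, 440, 421, 406, 388, 300, 292, 247, 149, 147, 143, 136, 114, 103, 85, 81, 50.
memory block 1: place 496 MB, 16 MB left
memory block 2: place 440 MB, 72 MB left
memory block 3: place 421 MB, 91 MB left
memory block 4: place 406 MB, 106 MB left
memory block 5: place 388 MB, 124 MB left
memory block 6: place 300 MB, 212 MB left
memory block 7: place 292 MB, 220 MB left
memory block 8: place 247 MB, 265 MB left
memory block 6: place 149 MB, 63 MB left
memory block 7: place 147 MB, 73 MB left
memory block 8: place 143 MB, 122 MB left
memory block 9: place 136 MB, 376 MB left
memory block 5: place 114 MB, 10 MB left
memory block 4: place 103 MB, 3 MB left
memory block 3: place 85 MB, 6 MB left
memory block 8: place 81 MB, 41 MB left
memory block 2: place 50 MB, 22 MB left
9 memory blocks × 512 MB = 4608 MB; used 3998 MB; unused 610 MB.

610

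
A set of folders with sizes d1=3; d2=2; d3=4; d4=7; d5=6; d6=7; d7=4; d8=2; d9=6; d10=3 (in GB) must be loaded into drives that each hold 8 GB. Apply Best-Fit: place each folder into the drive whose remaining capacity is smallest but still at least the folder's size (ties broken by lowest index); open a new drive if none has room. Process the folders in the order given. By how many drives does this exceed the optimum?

Best-Fit: [3,2,3] [4,4] [7] [6,2] [7] [6] → 6 drives.
Total size 44 GB; any packing needs at least ⌈44/8⌉ = 6 drives.
So 6 is already optimal.

0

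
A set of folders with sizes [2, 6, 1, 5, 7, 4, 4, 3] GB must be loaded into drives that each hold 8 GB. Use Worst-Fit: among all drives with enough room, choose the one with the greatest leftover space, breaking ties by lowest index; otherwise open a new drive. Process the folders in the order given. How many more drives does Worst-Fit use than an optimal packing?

1

Worst-Fit: [2,6] [1,5] [7] [4,4] [3] → 5 drives.
Total size 32 GB; any packing needs at least ⌈32/8⌉ = 4 drives.
An optimal packing achieves that bound: [7,1] [6,2] [5,3] [4,4] → 4 drives.
Excess: 5 − 4 = 1.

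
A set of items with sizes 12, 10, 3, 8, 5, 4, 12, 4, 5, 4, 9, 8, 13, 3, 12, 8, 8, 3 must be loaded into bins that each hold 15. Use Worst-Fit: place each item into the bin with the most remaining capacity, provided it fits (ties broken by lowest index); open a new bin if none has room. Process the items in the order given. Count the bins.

11 bins

Put 12 in bin 1; 3 remain.
Put 10 in bin 2; 5 remain.
Put 3 in bin 2; 2 remain.
Put 8 in bin 3; 7 remain.
Put 5 in bin 3; 2 remain.
Put 4 in bin 4; 11 remain.
Put 12 in bin 5; 3 remain.
Put 4 in bin 4; 7 remain.
Put 5 in bin 4; 2 remain.
Put 4 in bin 6; 11 remain.
Put 9 in bin 6; 2 remain.
Put 8 in bin 7; 7 remain.
Put 13 in bin 8; 2 remain.
Put 3 in bin 7; 4 remain.
Put 12 in bin 9; 3 remain.
Put 8 in bin 10; 7 remain.
Put 8 in bin 11; 7 remain.
Put 3 in bin 10; 4 remain.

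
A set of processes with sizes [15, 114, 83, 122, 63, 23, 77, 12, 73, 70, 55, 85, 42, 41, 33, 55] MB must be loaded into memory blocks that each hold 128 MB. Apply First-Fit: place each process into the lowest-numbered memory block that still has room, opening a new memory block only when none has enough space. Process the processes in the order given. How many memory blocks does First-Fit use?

memory block 1: place 15 MB, 113 MB left
memory block 2: place 114 MB, 14 MB left
memory block 1: place 83 MB, 30 MB left
memory block 3: place 122 MB, 6 MB left
memory block 4: place 63 MB, 65 MB left
memory block 1: place 23 MB, 7 MB left
memory block 5: place 77 MB, 51 MB left
memory block 2: place 12 MB, 2 MB left
memory block 6: place 73 MB, 55 MB left
memory block 7: place 70 MB, 58 MB left
memory block 4: place 55 MB, 10 MB left
memory block 8: place 85 MB, 43 MB left
memory block 5: place 42 MB, 9 MB left
memory block 6: place 41 MB, 14 MB left
memory block 7: place 33 MB, 25 MB left
memory block 9: place 55 MB, 73 MB left

9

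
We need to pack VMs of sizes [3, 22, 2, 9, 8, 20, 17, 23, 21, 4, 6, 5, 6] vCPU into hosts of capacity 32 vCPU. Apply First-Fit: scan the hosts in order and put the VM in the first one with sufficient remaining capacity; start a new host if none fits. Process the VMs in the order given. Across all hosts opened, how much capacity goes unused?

46

Put 3 vCPU in host 1; 29 vCPU remain.
Put 22 vCPU in host 1; 7 vCPU remain.
Put 2 vCPU in host 1; 5 vCPU remain.
Put 9 vCPU in host 2; 23 vCPU remain.
Put 8 vCPU in host 2; 15 vCPU remain.
Put 20 vCPU in host 3; 12 vCPU remain.
Put 17 vCPU in host 4; 15 vCPU remain.
Put 23 vCPU in host 5; 9 vCPU remain.
Put 21 vCPU in host 6; 11 vCPU remain.
Put 4 vCPU in host 1; 1 vCPU remain.
Put 6 vCPU in host 2; 9 vCPU remain.
Put 5 vCPU in host 2; 4 vCPU remain.
Put 6 vCPU in host 3; 6 vCPU remain.
6 hosts × 32 vCPU = 192 vCPU; used 146 vCPU; unused 46 vCPU.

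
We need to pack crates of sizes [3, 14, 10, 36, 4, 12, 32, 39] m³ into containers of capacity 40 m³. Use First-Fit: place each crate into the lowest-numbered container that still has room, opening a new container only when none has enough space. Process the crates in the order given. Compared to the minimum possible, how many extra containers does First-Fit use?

First-Fit: [3,14,10,4] [36] [12] [32] [39] → 5 containers.
Total size 150 m³; any packing needs at least ⌈150/40⌉ = 4 containers.
An optimal packing achieves that bound: [39] [36,4] [32,3] [14,12,10] → 4 containers.
Excess: 5 − 4 = 1.

1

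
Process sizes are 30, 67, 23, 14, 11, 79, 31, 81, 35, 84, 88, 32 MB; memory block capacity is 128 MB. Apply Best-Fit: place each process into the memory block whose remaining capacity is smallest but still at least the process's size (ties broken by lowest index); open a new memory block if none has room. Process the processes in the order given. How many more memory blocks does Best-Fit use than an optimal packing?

Best-Fit: [30,67,23] [14,11,79] [31,81] [35,84] [88,32] → 5 memory blocks.
Total size 575 MB; any packing needs at least ⌈575/128⌉ = 5 memory blocks.
So 5 is already optimal.

0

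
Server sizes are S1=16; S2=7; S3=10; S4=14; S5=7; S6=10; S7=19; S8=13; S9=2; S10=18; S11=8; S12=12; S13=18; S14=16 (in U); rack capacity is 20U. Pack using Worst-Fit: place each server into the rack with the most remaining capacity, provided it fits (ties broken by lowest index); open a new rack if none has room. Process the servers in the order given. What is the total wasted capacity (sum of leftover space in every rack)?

rack 1: place S1 (16U), 4U left
rack 2: place S2 (7U), 13U left
rack 2: place S3 (10U), 3U left
rack 3: place S4 (14U), 6U left
rack 4: place S5 (7U), 13U left
rack 4: place S6 (10U), 3U left
rack 5: place S7 (19U), 1U left
rack 6: place S8 (13U), 7U left
rack 6: place S9 (2U), 5U left
rack 7: place S10 (18U), 2U left
rack 8: place S11 (8U), 12U left
rack 8: place S12 (12U), 0U left
rack 9: place S13 (18U), 2U left
rack 10: place S14 (16U), 4U left
10 racks × 20U = 200U; used 170U; unused 30U.

30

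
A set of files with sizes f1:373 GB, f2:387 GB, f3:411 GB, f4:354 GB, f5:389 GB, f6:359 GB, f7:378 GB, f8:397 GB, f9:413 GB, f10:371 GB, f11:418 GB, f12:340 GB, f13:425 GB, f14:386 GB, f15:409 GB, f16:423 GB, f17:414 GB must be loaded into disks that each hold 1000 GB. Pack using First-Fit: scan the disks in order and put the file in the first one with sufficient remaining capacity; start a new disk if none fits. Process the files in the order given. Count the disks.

9

Put f1 (373 GB) in disk 1; 627 GB remain.
Put f2 (387 GB) in disk 1; 240 GB remain.
Put f3 (411 GB) in disk 2; 589 GB remain.
Put f4 (354 GB) in disk 2; 235 GB remain.
Put f5 (389 GB) in disk 3; 611 GB remain.
Put f6 (359 GB) in disk 3; 252 GB remain.
Put f7 (378 GB) in disk 4; 622 GB remain.
Put f8 (397 GB) in disk 4; 225 GB remain.
Put f9 (413 GB) in disk 5; 587 GB remain.
Put f10 (371 GB) in disk 5; 216 GB remain.
Put f11 (418 GB) in disk 6; 582 GB remain.
Put f12 (340 GB) in disk 6; 242 GB remain.
Put f13 (425 GB) in disk 7; 575 GB remain.
Put f14 (386 GB) in disk 7; 189 GB remain.
Put f15 (409 GB) in disk 8; 591 GB remain.
Put f16 (423 GB) in disk 8; 168 GB remain.
Put f17 (414 GB) in disk 9; 586 GB remain.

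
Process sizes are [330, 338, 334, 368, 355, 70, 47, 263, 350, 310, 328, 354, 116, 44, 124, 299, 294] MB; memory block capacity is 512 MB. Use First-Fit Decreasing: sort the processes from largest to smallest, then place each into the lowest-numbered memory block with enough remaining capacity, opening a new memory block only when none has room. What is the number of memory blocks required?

Sorted descending: 368, 355, 354, 350, 338, 334, 330, 328, 310, 299, 294, 263, 124, 116, 70, 47, 44.
memory block 1: place 368 MB, 144 MB left
memory block 2: place 355 MB, 157 MB left
memory block 3: place 354 MB, 158 MB left
memory block 4: place 350 MB, 162 MB left
memory block 5: place 338 MB, 174 MB left
memory block 6: place 334 MB, 178 MB left
memory block 7: place 330 MB, 182 MB left
memory block 8: place 328 MB, 184 MB left
memory block 9: place 310 MB, 202 MB left
memory block 10: place 299 MB, 213 MB left
memory block 11: place 294 MB, 218 MB left
memory block 12: place 263 MB, 249 MB left
memory block 1: place 124 MB, 20 MB left
memory block 2: place 116 MB, 41 MB left
memory block 3: place 70 MB, 88 MB left
memory block 3: place 47 MB, 41 MB left
memory block 4: place 44 MB, 118 MB left

12 memory blocks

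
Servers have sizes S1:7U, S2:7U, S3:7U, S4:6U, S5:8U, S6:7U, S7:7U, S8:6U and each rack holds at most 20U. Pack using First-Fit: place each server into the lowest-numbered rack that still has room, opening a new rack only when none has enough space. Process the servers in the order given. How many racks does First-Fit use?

3

rack 1: place S1 (7U), 13U left
rack 1: place S2 (7U), 6U left
rack 2: place S3 (7U), 13U left
rack 1: place S4 (6U), 0U left
rack 2: place S5 (8U), 5U left
rack 3: place S6 (7U), 13U left
rack 3: place S7 (7U), 6U left
rack 3: place S8 (6U), 0U left
Final racks: [7,7,6] [7,8] [7,7,6].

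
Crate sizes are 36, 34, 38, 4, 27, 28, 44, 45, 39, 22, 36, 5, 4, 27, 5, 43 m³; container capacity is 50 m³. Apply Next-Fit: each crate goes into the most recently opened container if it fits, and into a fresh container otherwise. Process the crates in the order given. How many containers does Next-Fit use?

12 containers

36 m³ → container 1 (remaining 14 m³)
34 m³ → container 2 (remaining 16 m³)
38 m³ → container 3 (remaining 12 m³)
4 m³ → container 3 (remaining 8 m³)
27 m³ → container 4 (remaining 23 m³)
28 m³ → container 5 (remaining 22 m³)
44 m³ → container 6 (remaining 6 m³)
45 m³ → container 7 (remaining 5 m³)
39 m³ → container 8 (remaining 11 m³)
22 m³ → container 9 (remaining 28 m³)
36 m³ → container 10 (remaining 14 m³)
5 m³ → container 10 (remaining 9 m³)
4 m³ → container 10 (remaining 5 m³)
27 m³ → container 11 (remaining 23 m³)
5 m³ → container 11 (remaining 18 m³)
43 m³ → container 12 (remaining 7 m³)
Final containers: [36] [34] [38,4] [27] [28] [44] [45] [39] [22] [36,5,4] [27,5] [43].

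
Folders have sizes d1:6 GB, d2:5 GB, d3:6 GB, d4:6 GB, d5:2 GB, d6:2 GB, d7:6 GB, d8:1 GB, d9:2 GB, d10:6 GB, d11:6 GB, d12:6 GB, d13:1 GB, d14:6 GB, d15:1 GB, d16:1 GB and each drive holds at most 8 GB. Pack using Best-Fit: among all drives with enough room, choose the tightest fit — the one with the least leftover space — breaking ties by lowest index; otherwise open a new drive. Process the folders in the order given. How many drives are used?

9

drive 1: place d1 (6 GB), 2 GB left
drive 2: place d2 (5 GB), 3 GB left
drive 3: place d3 (6 GB), 2 GB left
drive 4: place d4 (6 GB), 2 GB left
drive 1: place d5 (2 GB), 0 GB left
drive 3: place d6 (2 GB), 0 GB left
drive 5: place d7 (6 GB), 2 GB left
drive 4: place d8 (1 GB), 1 GB left
drive 5: place d9 (2 GB), 0 GB left
drive 6: place d10 (6 GB), 2 GB left
drive 7: place d11 (6 GB), 2 GB left
drive 8: place d12 (6 GB), 2 GB left
drive 4: place d13 (1 GB), 0 GB left
drive 9: place d14 (6 GB), 2 GB left
drive 6: place d15 (1 GB), 1 GB left
drive 6: place d16 (1 GB), 0 GB left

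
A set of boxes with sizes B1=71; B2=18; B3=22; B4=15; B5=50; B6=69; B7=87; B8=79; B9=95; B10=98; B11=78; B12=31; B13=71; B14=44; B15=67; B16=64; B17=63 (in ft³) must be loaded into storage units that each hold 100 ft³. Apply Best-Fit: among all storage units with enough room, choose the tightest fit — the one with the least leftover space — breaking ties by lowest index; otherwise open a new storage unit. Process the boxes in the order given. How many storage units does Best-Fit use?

Put B1 (71 ft³) in storage unit 1; 29 ft³ remain.
Put B2 (18 ft³) in storage unit 1; 11 ft³ remain.
Put B3 (22 ft³) in storage unit 2; 78 ft³ remain.
Put B4 (15 ft³) in storage unit 2; 63 ft³ remain.
Put B5 (50 ft³) in storage unit 2; 13 ft³ remain.
Put B6 (69 ft³) in storage unit 3; 31 ft³ remain.
Put B7 (87 ft³) in storage unit 4; 13 ft³ remain.
Put B8 (79 ft³) in storage unit 5; 21 ft³ remain.
Put B9 (95 ft³) in storage unit 6; 5 ft³ remain.
Put B10 (98 ft³) in storage unit 7; 2 ft³ remain.
Put B11 (78 ft³) in storage unit 8; 22 ft³ remain.
Put B12 (31 ft³) in storage unit 3; 0 ft³ remain.
Put B13 (71 ft³) in storage unit 9; 29 ft³ remain.
Put B14 (44 ft³) in storage unit 10; 56 ft³ remain.
Put B15 (67 ft³) in storage unit 11; 33 ft³ remain.
Put B16 (64 ft³) in storage unit 12; 36 ft³ remain.
Put B17 (63 ft³) in storage unit 13; 37 ft³ remain.
Final storage units: [71,18] [22,15,50] [69,31] [87] [79] [95] [98] [78] [71] [44] [67] [64] [63].

13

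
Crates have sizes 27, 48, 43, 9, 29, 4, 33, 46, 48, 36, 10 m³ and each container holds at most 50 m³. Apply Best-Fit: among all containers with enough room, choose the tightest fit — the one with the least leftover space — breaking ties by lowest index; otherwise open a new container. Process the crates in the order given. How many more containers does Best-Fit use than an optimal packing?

Best-Fit: [27,9,10] [48] [43,4] [29] [33] [46] [48] [36] → 8 containers.
8 crates exceed 25 m³ (half the capacity), and no two of those can share a container, so at least 8 containers are needed.
So 8 is already optimal.

0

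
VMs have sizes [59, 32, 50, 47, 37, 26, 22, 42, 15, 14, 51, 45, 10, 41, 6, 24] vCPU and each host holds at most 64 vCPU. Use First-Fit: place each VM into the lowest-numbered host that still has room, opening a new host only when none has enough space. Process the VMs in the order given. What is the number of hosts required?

Put 59 vCPU in host 1; 5 vCPU remain.
Put 32 vCPU in host 2; 32 vCPU remain.
Put 50 vCPU in host 3; 14 vCPU remain.
Put 47 vCPU in host 4; 17 vCPU remain.
Put 37 vCPU in host 5; 27 vCPU remain.
Put 26 vCPU in host 2; 6 vCPU remain.
Put 22 vCPU in host 5; 5 vCPU remain.
Put 42 vCPU in host 6; 22 vCPU remain.
Put 15 vCPU in host 4; 2 vCPU remain.
Put 14 vCPU in host 3; 0 vCPU remain.
Put 51 vCPU in host 7; 13 vCPU remain.
Put 45 vCPU in host 8; 19 vCPU remain.
Put 10 vCPU in host 6; 12 vCPU remain.
Put 41 vCPU in host 9; 23 vCPU remain.
Put 6 vCPU in host 2; 0 vCPU remain.
Put 24 vCPU in host 10; 40 vCPU remain.

10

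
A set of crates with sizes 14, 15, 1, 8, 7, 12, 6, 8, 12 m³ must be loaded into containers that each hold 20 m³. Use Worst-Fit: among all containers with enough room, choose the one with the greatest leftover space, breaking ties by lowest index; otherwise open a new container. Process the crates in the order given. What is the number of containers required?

Put 14 m³ in container 1; 6 m³ remain.
Put 15 m³ in container 2; 5 m³ remain.
Put 1 m³ in container 1; 5 m³ remain.
Put 8 m³ in container 3; 12 m³ remain.
Put 7 m³ in container 3; 5 m³ remain.
Put 12 m³ in container 4; 8 m³ remain.
Put 6 m³ in container 4; 2 m³ remain.
Put 8 m³ in container 5; 12 m³ remain.
Put 12 m³ in container 5; 0 m³ remain.

5 containers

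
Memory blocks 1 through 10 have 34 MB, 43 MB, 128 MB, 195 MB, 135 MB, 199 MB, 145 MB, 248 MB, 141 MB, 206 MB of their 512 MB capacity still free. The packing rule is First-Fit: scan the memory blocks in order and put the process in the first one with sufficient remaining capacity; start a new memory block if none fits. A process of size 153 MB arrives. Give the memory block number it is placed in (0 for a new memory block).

4

Memory blocks with room: memory block 4 (195 MB), memory block 6 (199 MB), memory block 8 (248 MB), memory block 10 (206 MB).
The first with room is memory block 4.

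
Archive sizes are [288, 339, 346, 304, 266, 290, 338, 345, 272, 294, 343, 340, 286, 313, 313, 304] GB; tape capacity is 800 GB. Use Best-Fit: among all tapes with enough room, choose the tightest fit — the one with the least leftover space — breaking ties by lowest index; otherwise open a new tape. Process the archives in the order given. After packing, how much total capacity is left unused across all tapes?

288 GB → tape 1 (remaining 512 GB)
339 GB → tape 1 (remaining 173 GB)
346 GB → tape 2 (remaining 454 GB)
304 GB → tape 2 (remaining 150 GB)
266 GB → tape 3 (remaining 534 GB)
290 GB → tape 3 (remaining 244 GB)
338 GB → tape 4 (remaining 462 GB)
345 GB → tape 4 (remaining 117 GB)
272 GB → tape 5 (remaining 528 GB)
294 GB → tape 5 (remaining 234 GB)
343 GB → tape 6 (remaining 457 GB)
340 GB → tape 6 (remaining 117 GB)
286 GB → tape 7 (remaining 514 GB)
313 GB → tape 7 (remaining 201 GB)
313 GB → tape 8 (remaining 487 GB)
304 GB → tape 8 (remaining 183 GB)
8 tapes × 800 GB = 6400 GB; used 4981 GB; unused 1419 GB.

1419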